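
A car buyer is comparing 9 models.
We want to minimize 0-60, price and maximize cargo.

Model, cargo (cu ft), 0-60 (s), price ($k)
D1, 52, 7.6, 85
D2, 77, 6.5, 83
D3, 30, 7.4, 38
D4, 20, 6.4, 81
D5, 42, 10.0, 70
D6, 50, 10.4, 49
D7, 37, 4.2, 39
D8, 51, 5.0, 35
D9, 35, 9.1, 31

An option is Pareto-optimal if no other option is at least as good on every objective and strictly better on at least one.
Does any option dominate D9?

D1: worse on price (85 vs 31).
D2: worse on price (83 vs 31).
D3: worse on cargo (30 vs 35).
D4: worse on cargo (20 vs 35).
D5: worse on 0-60 (10.0 vs 9.1).
D6: worse on 0-60 (10.4 vs 9.1).
D7: worse on price (39 vs 31).
D8: worse on price (35 vs 31).
No option is at least as good as D9 on every objective and strictly better on one.

No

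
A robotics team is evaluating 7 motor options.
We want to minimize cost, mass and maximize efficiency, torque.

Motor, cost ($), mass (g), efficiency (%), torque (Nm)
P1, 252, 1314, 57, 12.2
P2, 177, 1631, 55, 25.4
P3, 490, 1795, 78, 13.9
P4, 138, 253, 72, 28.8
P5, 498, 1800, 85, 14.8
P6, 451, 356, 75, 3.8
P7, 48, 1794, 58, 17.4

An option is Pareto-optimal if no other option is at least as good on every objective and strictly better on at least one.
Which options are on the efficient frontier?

P1: dominated by P4 (cost 138≤252, mass 253≤1314, efficiency 72≥57, torque 28.8≥12.2).
P2: dominated by P4 (cost 138≤177, mass 253≤1631, efficiency 72≥55, torque 28.8≥25.4).
P3: not dominated.
P4: not dominated (best mass).
P5: not dominated (best efficiency).
P6: not dominated.
P7: not dominated (best cost).

P3, P4, P5, P6, P7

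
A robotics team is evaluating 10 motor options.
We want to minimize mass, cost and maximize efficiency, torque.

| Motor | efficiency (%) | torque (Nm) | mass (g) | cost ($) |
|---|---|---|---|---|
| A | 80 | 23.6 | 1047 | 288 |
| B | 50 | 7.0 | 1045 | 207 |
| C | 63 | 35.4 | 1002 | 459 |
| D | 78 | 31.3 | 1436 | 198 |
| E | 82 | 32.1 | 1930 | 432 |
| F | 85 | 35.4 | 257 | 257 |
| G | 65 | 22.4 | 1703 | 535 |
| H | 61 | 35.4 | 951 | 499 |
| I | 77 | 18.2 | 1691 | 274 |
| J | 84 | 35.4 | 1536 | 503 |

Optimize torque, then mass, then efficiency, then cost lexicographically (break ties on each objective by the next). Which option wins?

First maximize torque: best is 35.4, kept {C, F, H, J}.
Then minimize mass: best is 257, kept {F}.

F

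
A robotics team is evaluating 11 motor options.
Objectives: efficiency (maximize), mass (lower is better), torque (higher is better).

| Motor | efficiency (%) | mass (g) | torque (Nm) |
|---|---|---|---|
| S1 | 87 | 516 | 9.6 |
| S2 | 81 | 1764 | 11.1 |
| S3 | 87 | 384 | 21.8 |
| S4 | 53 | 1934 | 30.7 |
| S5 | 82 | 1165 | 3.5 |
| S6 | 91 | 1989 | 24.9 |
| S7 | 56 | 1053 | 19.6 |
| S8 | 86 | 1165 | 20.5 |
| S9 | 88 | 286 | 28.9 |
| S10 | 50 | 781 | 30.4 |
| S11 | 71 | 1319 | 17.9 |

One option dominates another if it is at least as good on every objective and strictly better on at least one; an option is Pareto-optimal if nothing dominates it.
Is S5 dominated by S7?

S7 vs S5: S7 is worse on efficiency (56 vs 82), so it does not dominate S5.

No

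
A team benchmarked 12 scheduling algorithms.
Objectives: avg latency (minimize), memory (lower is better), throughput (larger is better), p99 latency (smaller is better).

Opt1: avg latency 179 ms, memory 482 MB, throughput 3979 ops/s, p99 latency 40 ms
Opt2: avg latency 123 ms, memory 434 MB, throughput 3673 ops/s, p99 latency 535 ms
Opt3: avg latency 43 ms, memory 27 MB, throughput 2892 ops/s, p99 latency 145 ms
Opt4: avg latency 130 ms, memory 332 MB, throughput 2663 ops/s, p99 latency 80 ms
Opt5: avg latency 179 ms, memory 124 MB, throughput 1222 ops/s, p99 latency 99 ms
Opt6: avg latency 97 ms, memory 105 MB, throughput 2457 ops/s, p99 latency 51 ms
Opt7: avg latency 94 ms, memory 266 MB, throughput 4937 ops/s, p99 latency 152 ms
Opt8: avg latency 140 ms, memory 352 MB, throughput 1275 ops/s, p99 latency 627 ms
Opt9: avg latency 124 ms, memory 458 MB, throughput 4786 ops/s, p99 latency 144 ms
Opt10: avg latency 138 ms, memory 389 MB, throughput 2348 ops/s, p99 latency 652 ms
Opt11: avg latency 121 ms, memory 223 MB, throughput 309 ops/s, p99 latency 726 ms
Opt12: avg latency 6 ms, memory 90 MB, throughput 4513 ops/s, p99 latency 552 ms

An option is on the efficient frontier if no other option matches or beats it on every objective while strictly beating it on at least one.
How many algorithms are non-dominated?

Opt1: not dominated (best p99 latency).
Opt2: dominated by Opt7 (avg latency 94≤123, memory 266≤434, throughput 4937≥3673, p99 latency 152≤535).
Opt3: not dominated (best memory).
Opt4: not dominated.
Opt5: dominated by Opt6 (avg latency 97≤179, memory 105≤124, throughput 2457≥1222, p99 latency 51≤99).
Opt6: not dominated.
Opt7: not dominated (best throughput).
Opt8: dominated by Opt3 (avg latency 43≤140, memory 27≤352, throughput 2892≥1275, p99 latency 145≤627).
Opt9: not dominated.
Opt10: dominated by Opt3 (avg latency 43≤138, memory 27≤389, throughput 2892≥2348, p99 latency 145≤652).
Opt11: dominated by Opt3 (avg latency 43≤121, memory 27≤223, throughput 2892≥309, p99 latency 145≤726).
Opt12: not dominated (best avg latency).
Pareto-optimal: Opt1, Opt3, Opt4, Opt6, Opt7, Opt9, Opt12 → 7.

7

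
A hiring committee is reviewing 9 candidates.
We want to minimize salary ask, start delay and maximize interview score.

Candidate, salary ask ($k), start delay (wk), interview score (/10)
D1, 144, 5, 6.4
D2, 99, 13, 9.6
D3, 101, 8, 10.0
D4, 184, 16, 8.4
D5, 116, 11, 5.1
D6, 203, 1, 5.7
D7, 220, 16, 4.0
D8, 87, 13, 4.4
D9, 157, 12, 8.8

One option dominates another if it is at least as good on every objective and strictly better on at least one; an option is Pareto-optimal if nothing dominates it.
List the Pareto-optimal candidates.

D1: not dominated.
D2: not dominated.
D3: not dominated (best interview score).
D4: dominated by D2 (salary ask 99≤184, start delay 13≤16, interview score 9.6≥8.4).
D5: dominated by D3 (salary ask 101≤116, start delay 8≤11, interview score 10.0≥5.1).
D6: not dominated (best start delay).
D7: dominated by D1 (salary ask 144≤220, start delay 5≤16, interview score 6.4≥4.0).
D8: not dominated (best salary ask).
D9: dominated by D3 (salary ask 101≤157, start delay 8≤12, interview score 10.0≥8.8).

D1, D2, D3, D6, D8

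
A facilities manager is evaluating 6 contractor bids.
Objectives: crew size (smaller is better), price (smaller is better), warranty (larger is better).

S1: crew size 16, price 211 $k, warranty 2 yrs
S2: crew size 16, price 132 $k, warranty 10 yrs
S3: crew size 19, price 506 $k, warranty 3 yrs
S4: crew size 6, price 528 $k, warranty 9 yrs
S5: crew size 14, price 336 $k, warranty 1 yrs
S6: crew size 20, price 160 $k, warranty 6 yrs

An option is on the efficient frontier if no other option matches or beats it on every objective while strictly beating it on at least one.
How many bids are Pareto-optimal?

3

S1: dominated by S2 (crew size 16≤16, price 132≤211, warranty 10≥2).
S2: not dominated (best price).
S3: dominated by S2 (crew size 16≤19, price 132≤506, warranty 10≥3).
S4: not dominated (best crew size).
S5: not dominated.
S6: dominated by S2 (crew size 16≤20, price 132≤160, warranty 10≥6).
Pareto-optimal: S2, S4, S5 → 3.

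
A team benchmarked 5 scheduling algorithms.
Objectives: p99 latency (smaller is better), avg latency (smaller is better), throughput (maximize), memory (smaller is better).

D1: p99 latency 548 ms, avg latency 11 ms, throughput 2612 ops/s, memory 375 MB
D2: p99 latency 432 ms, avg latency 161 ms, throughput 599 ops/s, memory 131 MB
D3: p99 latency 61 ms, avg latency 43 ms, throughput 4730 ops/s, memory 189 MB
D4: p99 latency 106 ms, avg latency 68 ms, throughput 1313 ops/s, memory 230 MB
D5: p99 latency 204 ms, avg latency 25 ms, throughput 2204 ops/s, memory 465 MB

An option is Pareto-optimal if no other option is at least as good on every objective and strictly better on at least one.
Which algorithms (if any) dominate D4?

D3

D3: p99 latency 61≤106, avg latency 43≤68, throughput 4730≥1313, memory 189≤230 — dominates D4.
Others (D1, D2, D5) are each worse than D4 on at least one objective.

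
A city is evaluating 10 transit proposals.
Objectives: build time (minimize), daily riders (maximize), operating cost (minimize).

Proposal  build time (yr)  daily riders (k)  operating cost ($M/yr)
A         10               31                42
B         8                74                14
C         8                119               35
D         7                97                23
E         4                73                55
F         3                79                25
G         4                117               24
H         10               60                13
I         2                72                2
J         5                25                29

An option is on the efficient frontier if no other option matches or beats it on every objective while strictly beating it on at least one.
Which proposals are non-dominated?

A: dominated by B (build time 8≤10, daily riders 74≥31, operating cost 14≤42).
B: not dominated.
C: not dominated (best daily riders).
D: not dominated.
E: dominated by F (build time 3≤4, daily riders 79≥73, operating cost 25≤55).
F: not dominated.
G: not dominated.
H: dominated by I (build time 2≤10, daily riders 72≥60, operating cost 2≤13).
I: not dominated (best build time).
J: dominated by F (build time 3≤5, daily riders 79≥25, operating cost 25≤29).

B, C, D, F, G, I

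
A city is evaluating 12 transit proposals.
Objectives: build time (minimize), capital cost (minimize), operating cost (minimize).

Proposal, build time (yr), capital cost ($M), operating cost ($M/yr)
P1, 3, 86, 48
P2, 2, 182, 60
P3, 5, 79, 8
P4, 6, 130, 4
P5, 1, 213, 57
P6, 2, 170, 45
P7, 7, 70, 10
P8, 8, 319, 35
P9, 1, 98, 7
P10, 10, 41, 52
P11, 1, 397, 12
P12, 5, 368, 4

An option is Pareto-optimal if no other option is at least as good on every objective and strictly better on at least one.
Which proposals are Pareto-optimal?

P1, P3, P4, P7, P9, P10, P12

P1: not dominated.
P2: dominated by P6 (build time 2≤2, capital cost 170≤182, operating cost 45≤60).
P3: not dominated.
P4: not dominated.
P5: dominated by P9 (build time 1≤1, capital cost 98≤213, operating cost 7≤57).
P6: dominated by P9 (build time 1≤2, capital cost 98≤170, operating cost 7≤45).
P7: not dominated.
P8: dominated by P3 (build time 5≤8, capital cost 79≤319, operating cost 8≤35).
P9: not dominated.
P10: not dominated (best capital cost).
P11: dominated by P9 (build time 1≤1, capital cost 98≤397, operating cost 7≤12).
P12: not dominated.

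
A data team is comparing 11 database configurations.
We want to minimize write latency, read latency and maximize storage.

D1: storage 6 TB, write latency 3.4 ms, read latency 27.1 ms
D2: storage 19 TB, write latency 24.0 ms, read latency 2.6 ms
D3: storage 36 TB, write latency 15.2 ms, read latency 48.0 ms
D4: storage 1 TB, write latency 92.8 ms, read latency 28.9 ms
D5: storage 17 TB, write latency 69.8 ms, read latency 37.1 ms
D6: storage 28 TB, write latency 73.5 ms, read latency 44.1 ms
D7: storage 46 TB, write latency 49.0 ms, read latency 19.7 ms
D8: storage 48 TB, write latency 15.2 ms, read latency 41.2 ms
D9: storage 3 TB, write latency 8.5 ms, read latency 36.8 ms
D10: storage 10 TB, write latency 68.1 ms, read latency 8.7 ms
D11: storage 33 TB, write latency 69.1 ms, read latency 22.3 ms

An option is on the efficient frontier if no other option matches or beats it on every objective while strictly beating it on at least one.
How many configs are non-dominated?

4

D1: not dominated (best write latency).
D2: not dominated (best read latency).
D3: dominated by D8 (storage 48≥36, write latency 15.2≤15.2, read latency 41.2≤48.0).
D4: dominated by D1 (storage 6≥1, write latency 3.4≤92.8, read latency 27.1≤28.9).
D5: dominated by D2 (storage 19≥17, write latency 24.0≤69.8, read latency 2.6≤37.1).
D6: dominated by D7 (storage 46≥28, write latency 49.0≤73.5, read latency 19.7≤44.1).
D7: not dominated.
D8: not dominated (best storage).
D9: dominated by D1 (storage 6≥3, write latency 3.4≤8.5, read latency 27.1≤36.8).
D10: dominated by D2 (storage 19≥10, write latency 24.0≤68.1, read latency 2.6≤8.7).
D11: dominated by D7 (storage 46≥33, write latency 49.0≤69.1, read latency 19.7≤22.3).
Pareto-optimal: D1, D2, D7, D8 → 4.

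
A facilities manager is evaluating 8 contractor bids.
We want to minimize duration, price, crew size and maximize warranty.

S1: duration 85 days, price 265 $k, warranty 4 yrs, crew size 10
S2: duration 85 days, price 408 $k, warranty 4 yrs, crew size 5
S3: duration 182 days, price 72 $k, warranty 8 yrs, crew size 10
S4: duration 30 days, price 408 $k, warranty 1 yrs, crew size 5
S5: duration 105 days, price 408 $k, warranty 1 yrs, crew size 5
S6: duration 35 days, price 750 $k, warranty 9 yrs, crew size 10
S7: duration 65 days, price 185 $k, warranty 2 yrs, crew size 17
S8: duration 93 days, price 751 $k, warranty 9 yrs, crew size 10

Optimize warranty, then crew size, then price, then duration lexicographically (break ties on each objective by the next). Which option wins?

S6

First maximize warranty: best is 9, kept {S6, S8}.
Then minimize crew size: best is 10, kept {S6, S8}.
Then minimize price: best is 750, kept {S6}.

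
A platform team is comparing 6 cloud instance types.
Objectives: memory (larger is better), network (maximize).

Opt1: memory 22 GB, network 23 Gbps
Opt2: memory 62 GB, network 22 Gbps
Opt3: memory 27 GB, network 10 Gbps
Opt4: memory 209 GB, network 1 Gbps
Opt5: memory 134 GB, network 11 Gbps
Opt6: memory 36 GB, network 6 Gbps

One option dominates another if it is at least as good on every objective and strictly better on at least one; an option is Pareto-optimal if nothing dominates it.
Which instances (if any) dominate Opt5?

Opt1: worse on memory (22 vs 134).
Opt2: worse on memory (62 vs 134).
Opt3: worse on memory (27 vs 134).
Opt4: worse on network (1 vs 11).
Opt6: worse on memory (36 vs 134).
No option dominates Opt5.

none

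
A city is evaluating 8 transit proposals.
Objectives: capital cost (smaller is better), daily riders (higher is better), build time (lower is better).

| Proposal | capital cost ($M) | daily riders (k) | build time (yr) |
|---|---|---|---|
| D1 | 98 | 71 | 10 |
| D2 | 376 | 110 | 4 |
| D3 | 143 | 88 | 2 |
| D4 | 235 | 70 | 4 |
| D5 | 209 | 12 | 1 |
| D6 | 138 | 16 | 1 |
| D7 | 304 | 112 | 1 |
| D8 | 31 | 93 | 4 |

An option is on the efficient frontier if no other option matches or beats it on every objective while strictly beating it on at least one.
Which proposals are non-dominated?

D1: dominated by D8 (capital cost 31≤98, daily riders 93≥71, build time 4≤10).
D2: dominated by D7 (capital cost 304≤376, daily riders 112≥110, build time 1≤4).
D3: not dominated.
D4: dominated by D3 (capital cost 143≤235, daily riders 88≥70, build time 2≤4).
D5: dominated by D6 (capital cost 138≤209, daily riders 16≥12, build time 1≤1).
D6: not dominated.
D7: not dominated (best daily riders).
D8: not dominated (best capital cost).

D3, D6, D7, D8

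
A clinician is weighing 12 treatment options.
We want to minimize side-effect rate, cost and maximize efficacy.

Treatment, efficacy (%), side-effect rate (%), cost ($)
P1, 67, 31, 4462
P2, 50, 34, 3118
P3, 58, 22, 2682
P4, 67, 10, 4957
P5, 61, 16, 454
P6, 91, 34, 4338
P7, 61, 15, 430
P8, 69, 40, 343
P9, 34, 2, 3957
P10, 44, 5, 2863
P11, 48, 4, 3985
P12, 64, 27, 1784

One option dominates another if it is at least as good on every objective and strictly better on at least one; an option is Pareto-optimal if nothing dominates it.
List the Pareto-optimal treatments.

P1: not dominated.
P2: dominated by P3 (efficacy 58≥50, side-effect rate 22≤34, cost 2682≤3118).
P3: dominated by P5 (efficacy 61≥58, side-effect rate 16≤22, cost 454≤2682).
P4: not dominated.
P5: dominated by P7 (efficacy 61≥61, side-effect rate 15≤16, cost 430≤454).
P6: not dominated (best efficacy).
P7: not dominated.
P8: not dominated (best cost).
P9: not dominated (best side-effect rate).
P10: not dominated.
P11: not dominated.
P12: not dominated.

P1, P4, P6, P7, P8, P9, P10, P11, P12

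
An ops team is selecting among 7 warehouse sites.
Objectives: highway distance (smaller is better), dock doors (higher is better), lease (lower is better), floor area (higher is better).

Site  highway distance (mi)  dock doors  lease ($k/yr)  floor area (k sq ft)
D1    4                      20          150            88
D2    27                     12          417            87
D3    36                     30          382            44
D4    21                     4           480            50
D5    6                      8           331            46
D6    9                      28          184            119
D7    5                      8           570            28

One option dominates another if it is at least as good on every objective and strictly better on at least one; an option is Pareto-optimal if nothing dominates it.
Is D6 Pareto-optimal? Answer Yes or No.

D1: worse on dock doors (20 vs 28).
D2: worse on highway distance (27 vs 9).
D3: worse on highway distance (36 vs 9).
D4: worse on highway distance (21 vs 9).
D5: worse on dock doors (8 vs 28).
D7: worse on dock doors (8 vs 28).
No option is at least as good as D6 on every objective and strictly better on one.

Yes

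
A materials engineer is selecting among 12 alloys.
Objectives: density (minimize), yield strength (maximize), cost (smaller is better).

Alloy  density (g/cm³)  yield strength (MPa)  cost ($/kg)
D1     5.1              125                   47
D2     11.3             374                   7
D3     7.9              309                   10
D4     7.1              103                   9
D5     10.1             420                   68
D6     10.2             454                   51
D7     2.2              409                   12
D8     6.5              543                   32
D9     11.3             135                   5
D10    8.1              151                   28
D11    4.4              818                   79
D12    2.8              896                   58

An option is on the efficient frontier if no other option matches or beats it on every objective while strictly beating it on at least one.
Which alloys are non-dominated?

D1: dominated by D7 (density 2.2≤5.1, yield strength 409≥125, cost 12≤47).
D2: not dominated.
D3: not dominated.
D4: not dominated.
D5: dominated by D8 (density 6.5≤10.1, yield strength 543≥420, cost 32≤68).
D6: dominated by D8 (density 6.5≤10.2, yield strength 543≥454, cost 32≤51).
D7: not dominated (best density).
D8: not dominated.
D9: not dominated (best cost).
D10: dominated by D3 (density 7.9≤8.1, yield strength 309≥151, cost 10≤28).
D11: dominated by D12 (density 2.8≤4.4, yield strength 896≥818, cost 58≤79).
D12: not dominated (best yield strength).

D2, D3, D4, D7, D8, D9, D12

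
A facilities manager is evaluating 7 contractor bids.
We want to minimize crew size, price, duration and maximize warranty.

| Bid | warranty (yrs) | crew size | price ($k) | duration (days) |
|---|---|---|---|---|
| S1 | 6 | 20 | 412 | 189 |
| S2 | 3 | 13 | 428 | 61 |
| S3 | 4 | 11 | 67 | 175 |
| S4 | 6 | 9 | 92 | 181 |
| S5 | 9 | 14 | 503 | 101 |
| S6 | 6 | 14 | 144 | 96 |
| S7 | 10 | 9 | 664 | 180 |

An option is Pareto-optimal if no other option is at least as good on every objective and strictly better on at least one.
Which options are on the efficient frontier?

S2, S3, S4, S5, S6, S7

S1: dominated by S4 (warranty 6≥6, crew size 9≤20, price 92≤412, duration 181≤189).
S2: not dominated (best duration).
S3: not dominated (best price).
S4: not dominated.
S5: not dominated.
S6: not dominated.
S7: not dominated (best warranty).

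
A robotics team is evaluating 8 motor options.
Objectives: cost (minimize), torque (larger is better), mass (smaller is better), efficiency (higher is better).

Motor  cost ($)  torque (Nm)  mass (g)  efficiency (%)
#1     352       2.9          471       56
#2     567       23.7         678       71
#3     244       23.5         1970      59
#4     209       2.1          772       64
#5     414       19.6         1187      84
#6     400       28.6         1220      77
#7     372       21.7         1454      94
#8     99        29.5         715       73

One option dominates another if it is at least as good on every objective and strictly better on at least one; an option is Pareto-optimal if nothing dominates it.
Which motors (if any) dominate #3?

#8: cost 99≤244, torque 29.5≥23.5, mass 715≤1970, efficiency 73≥59 — dominates #3.
Others (#1, #2, #4, #5, #6, #7) are each worse than #3 on at least one objective.

#8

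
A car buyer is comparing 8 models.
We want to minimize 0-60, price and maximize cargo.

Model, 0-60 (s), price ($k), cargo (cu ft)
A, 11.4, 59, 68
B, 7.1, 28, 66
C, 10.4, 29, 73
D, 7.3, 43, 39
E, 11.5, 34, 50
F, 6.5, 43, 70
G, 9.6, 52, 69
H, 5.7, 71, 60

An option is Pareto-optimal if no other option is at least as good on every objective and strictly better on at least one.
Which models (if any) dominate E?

B: 0-60 7.1≤11.5, price 28≤34, cargo 66≥50 — dominates E.
C: 0-60 10.4≤11.5, price 29≤34, cargo 73≥50 — dominates E.
Others (A, D, F, G, H) are each worse than E on at least one objective.

B, C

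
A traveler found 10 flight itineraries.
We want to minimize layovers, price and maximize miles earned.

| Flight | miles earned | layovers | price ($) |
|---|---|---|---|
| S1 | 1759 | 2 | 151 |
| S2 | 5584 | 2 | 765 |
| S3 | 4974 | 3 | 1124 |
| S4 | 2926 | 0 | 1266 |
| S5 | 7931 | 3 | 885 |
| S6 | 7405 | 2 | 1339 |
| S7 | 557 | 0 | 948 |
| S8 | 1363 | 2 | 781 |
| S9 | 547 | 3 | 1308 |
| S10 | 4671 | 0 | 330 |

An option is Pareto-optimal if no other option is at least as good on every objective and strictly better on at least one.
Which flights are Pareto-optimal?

S1, S2, S5, S6, S10

S1: not dominated (best price).
S2: not dominated.
S3: dominated by S2 (miles earned 5584≥4974, layovers 2≤3, price 765≤1124).
S4: dominated by S10 (miles earned 4671≥2926, layovers 0≤0, price 330≤1266).
S5: not dominated (best miles earned).
S6: not dominated.
S7: dominated by S10 (miles earned 4671≥557, layovers 0≤0, price 330≤948).
S8: dominated by S1 (miles earned 1759≥1363, layovers 2≤2, price 151≤781).
S9: dominated by S1 (miles earned 1759≥547, layovers 2≤3, price 151≤1308).
S10: not dominated.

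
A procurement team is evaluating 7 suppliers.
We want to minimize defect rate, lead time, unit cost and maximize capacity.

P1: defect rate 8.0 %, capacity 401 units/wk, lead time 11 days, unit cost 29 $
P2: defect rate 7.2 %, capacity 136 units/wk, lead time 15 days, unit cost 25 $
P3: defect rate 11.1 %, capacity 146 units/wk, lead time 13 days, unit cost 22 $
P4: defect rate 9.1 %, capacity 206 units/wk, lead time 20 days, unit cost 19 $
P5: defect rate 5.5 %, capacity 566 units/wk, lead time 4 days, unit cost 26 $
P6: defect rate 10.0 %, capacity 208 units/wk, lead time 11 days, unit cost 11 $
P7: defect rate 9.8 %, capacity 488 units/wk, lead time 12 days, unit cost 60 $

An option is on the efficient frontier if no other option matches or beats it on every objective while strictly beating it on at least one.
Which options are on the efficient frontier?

P1: dominated by P5 (defect rate 5.5≤8.0, capacity 566≥401, lead time 4≤11, unit cost 26≤29).
P2: not dominated.
P3: dominated by P6 (defect rate 10.0≤11.1, capacity 208≥146, lead time 11≤13, unit cost 11≤22).
P4: not dominated.
P5: not dominated (best defect rate).
P6: not dominated (best unit cost).
P7: dominated by P5 (defect rate 5.5≤9.8, capacity 566≥488, lead time 4≤12, unit cost 26≤60).

P2, P4, P5, P6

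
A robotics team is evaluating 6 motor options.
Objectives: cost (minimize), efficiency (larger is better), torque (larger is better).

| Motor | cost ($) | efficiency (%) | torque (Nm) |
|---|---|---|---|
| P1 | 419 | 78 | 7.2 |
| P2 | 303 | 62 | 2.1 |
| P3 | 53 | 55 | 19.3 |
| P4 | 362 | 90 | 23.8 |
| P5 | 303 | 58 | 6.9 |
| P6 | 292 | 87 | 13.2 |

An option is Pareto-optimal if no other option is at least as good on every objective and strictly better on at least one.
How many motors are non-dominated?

3

P1: dominated by P4 (cost 362≤419, efficiency 90≥78, torque 23.8≥7.2).
P2: dominated by P6 (cost 292≤303, efficiency 87≥62, torque 13.2≥2.1).
P3: not dominated (best cost).
P4: not dominated (best efficiency).
P5: dominated by P6 (cost 292≤303, efficiency 87≥58, torque 13.2≥6.9).
P6: not dominated.
Pareto-optimal: P3, P4, P6 → 3.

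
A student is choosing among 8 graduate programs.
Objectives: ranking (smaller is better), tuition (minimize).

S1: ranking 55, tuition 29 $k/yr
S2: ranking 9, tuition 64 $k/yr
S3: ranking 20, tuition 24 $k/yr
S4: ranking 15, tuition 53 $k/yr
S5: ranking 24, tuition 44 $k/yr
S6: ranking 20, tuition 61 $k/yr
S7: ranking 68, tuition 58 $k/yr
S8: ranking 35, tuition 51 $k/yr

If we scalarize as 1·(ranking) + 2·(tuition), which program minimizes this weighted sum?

S1: 1·55 + 2·29 = 113
S2: 1·9 + 2·64 = 137
S3: 1·20 + 2·24 = 68
S4: 1·15 + 2·53 = 121
S5: 1·24 + 2·44 = 112
S6: 1·20 + 2·61 = 142
S7: 1·68 + 2·58 = 184
S8: 1·35 + 2·51 = 137
Lowest: S3 at 68.

S3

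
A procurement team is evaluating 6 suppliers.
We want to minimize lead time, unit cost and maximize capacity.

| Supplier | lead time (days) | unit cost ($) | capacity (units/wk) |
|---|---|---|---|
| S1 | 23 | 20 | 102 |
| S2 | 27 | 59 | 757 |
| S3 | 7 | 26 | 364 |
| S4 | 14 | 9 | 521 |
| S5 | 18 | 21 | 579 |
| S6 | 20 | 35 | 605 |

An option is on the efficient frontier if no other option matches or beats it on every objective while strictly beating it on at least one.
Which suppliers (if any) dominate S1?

S4

S4: lead time 14≤23, unit cost 9≤20, capacity 521≥102 — dominates S1.
Others (S2, S3, S5, S6) are each worse than S1 on at least one objective.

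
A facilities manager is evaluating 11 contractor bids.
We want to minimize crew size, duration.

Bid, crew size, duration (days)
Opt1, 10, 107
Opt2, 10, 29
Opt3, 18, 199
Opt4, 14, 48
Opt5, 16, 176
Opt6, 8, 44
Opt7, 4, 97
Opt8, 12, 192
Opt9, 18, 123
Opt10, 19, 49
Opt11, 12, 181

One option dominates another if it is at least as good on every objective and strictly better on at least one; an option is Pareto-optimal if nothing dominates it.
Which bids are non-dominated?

Opt1: dominated by Opt2 (crew size 10≤10, duration 29≤107).
Opt2: not dominated (best duration).
Opt3: dominated by Opt1 (crew size 10≤18, duration 107≤199).
Opt4: dominated by Opt2 (crew size 10≤14, duration 29≤48).
Opt5: dominated by Opt1 (crew size 10≤16, duration 107≤176).
Opt6: not dominated.
Opt7: not dominated (best crew size).
Opt8: dominated by Opt1 (crew size 10≤12, duration 107≤192).
Opt9: dominated by Opt1 (crew size 10≤18, duration 107≤123).
Opt10: dominated by Opt2 (crew size 10≤19, duration 29≤49).
Opt11: dominated by Opt1 (crew size 10≤12, duration 107≤181).

Opt2, Opt6, Opt7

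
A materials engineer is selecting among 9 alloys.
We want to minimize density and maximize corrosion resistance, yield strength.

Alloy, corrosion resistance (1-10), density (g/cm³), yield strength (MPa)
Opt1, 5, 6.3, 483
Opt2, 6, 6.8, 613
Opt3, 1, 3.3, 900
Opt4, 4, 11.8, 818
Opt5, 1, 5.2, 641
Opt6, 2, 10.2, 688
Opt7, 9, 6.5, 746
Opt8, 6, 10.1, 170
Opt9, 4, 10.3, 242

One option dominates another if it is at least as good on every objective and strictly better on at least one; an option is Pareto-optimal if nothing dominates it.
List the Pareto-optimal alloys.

Opt1, Opt3, Opt4, Opt7

Opt1: not dominated.
Opt2: dominated by Opt7 (corrosion resistance 9≥6, density 6.5≤6.8, yield strength 746≥613).
Opt3: not dominated (best density).
Opt4: not dominated.
Opt5: dominated by Opt3 (corrosion resistance 1≥1, density 3.3≤5.2, yield strength 900≥641).
Opt6: dominated by Opt7 (corrosion resistance 9≥2, density 6.5≤10.2, yield strength 746≥688).
Opt7: not dominated (best corrosion resistance).
Opt8: dominated by Opt2 (corrosion resistance 6≥6, density 6.8≤10.1, yield strength 613≥170).
Opt9: dominated by Opt1 (corrosion resistance 5≥4, density 6.3≤10.3, yield strength 483≥242).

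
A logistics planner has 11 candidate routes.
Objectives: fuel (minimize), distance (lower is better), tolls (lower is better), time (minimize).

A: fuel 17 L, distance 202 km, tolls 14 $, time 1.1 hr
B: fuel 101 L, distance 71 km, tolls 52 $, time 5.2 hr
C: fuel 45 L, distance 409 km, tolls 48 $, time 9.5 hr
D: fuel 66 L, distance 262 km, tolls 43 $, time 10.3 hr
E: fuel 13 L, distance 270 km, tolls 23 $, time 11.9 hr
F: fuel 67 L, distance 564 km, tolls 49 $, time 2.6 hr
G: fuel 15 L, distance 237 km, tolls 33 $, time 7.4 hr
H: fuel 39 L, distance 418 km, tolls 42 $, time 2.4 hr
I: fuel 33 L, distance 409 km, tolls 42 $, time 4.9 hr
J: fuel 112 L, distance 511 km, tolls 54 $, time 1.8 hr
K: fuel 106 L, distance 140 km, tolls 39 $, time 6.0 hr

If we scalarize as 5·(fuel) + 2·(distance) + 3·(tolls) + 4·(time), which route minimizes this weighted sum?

A: 5·17 + 2·202 + 3·14 + 4·1.1 = 535.4
B: 5·101 + 2·71 + 3·52 + 4·5.2 = 823.8
C: 5·45 + 2·409 + 3·48 + 4·9.5 = 1225.0
D: 5·66 + 2·262 + 3·43 + 4·10.3 = 1024.2
E: 5·13 + 2·270 + 3·23 + 4·11.9 = 721.6
F: 5·67 + 2·564 + 3·49 + 4·2.6 = 1620.4
G: 5·15 + 2·237 + 3·33 + 4·7.4 = 677.6
H: 5·39 + 2·418 + 3·42 + 4·2.4 = 1166.6
I: 5·33 + 2·409 + 3·42 + 4·4.9 = 1128.6
J: 5·112 + 2·511 + 3·54 + 4·1.8 = 1751.2
K: 5·106 + 2·140 + 3·39 + 4·6.0 = 951.0
Lowest: A at 535.4.

A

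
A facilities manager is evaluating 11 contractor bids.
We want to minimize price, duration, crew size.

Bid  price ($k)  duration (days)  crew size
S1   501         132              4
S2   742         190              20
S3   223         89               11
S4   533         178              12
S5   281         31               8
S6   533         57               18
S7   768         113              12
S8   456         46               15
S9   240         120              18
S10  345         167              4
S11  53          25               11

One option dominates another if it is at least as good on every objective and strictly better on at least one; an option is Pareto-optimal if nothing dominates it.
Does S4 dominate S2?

S4 vs S2: price 533≤742, duration 178≤190, crew size 12≤20 — S4 is at least as good on every objective with at least one strict improvement.

Yes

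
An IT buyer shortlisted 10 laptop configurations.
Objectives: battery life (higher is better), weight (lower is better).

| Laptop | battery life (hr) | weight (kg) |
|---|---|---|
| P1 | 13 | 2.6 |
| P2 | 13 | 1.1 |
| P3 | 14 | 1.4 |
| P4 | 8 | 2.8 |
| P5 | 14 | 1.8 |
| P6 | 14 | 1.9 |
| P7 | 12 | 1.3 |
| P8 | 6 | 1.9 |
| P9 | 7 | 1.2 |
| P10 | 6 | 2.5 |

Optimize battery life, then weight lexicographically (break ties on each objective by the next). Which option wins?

P3

First maximize battery life: best is 14, kept {P3, P5, P6}.
Then minimize weight: best is 1.4, kept {P3}.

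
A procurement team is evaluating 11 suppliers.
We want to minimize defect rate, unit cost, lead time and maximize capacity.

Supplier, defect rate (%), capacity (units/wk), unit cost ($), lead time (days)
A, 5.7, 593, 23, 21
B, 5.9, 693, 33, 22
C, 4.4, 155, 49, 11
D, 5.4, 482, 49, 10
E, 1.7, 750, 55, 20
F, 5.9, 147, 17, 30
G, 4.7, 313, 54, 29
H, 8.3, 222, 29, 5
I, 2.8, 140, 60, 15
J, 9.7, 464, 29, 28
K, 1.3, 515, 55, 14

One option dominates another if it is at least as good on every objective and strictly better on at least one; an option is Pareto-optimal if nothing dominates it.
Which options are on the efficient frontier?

A: not dominated.
B: not dominated.
C: not dominated.
D: not dominated.
E: not dominated (best capacity).
F: not dominated (best unit cost).
G: not dominated.
H: not dominated (best lead time).
I: dominated by K (defect rate 1.3≤2.8, capacity 515≥140, unit cost 55≤60, lead time 14≤15).
J: dominated by A (defect rate 5.7≤9.7, capacity 593≥464, unit cost 23≤29, lead time 21≤28).
K: not dominated (best defect rate).

A, B, C, D, E, F, G, H, K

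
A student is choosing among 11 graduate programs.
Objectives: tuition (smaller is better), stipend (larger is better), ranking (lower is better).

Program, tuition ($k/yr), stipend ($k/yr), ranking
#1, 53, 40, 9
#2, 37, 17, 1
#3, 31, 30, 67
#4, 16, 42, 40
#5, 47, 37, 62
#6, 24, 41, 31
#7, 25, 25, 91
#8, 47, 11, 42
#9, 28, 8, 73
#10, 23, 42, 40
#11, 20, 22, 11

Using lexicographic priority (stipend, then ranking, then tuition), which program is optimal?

First maximize stipend: best is 42, kept {#4, #10}.
Then minimize ranking: best is 40, kept {#4, #10}.
Then minimize tuition: best is 16, kept {#4}.

#4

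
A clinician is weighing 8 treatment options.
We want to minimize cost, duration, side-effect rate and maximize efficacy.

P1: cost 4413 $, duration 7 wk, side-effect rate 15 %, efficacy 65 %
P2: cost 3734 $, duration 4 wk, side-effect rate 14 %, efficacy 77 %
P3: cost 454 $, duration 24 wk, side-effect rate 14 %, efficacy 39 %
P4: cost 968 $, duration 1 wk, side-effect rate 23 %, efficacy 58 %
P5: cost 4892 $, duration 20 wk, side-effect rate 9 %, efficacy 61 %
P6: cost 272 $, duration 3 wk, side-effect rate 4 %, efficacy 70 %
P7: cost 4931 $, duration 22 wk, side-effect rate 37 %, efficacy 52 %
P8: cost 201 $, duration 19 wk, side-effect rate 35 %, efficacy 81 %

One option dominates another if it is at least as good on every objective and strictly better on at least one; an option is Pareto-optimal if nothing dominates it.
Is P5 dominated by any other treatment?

P6 vs P5: cost 272≤4892, duration 3≤20, side-effect rate 4≤9, efficacy 70≥61 — P6 is at least as good on every objective and strictly better on at least one, so P6 dominates P5.

Yes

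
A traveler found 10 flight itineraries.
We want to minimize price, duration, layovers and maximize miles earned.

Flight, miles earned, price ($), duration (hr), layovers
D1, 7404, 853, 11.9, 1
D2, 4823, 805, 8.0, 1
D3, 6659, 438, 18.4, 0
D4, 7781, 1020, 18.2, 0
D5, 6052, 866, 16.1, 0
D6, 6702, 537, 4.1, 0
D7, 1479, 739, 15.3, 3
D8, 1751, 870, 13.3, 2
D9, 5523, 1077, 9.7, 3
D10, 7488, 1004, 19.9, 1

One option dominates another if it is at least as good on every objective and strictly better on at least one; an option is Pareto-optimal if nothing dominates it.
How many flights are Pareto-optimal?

D1: not dominated.
D2: dominated by D6 (miles earned 6702≥4823, price 537≤805, duration 4.1≤8.0, layovers 0≤1).
D3: not dominated (best price).
D4: not dominated (best miles earned).
D5: dominated by D6 (miles earned 6702≥6052, price 537≤866, duration 4.1≤16.1, layovers 0≤0).
D6: not dominated (best duration).
D7: dominated by D6 (miles earned 6702≥1479, price 537≤739, duration 4.1≤15.3, layovers 0≤3).
D8: dominated by D1 (miles earned 7404≥1751, price 853≤870, duration 11.9≤13.3, layovers 1≤2).
D9: dominated by D6 (miles earned 6702≥5523, price 537≤1077, duration 4.1≤9.7, layovers 0≤3).
D10: not dominated.
Pareto-optimal: D1, D3, D4, D6, D10 → 5.

5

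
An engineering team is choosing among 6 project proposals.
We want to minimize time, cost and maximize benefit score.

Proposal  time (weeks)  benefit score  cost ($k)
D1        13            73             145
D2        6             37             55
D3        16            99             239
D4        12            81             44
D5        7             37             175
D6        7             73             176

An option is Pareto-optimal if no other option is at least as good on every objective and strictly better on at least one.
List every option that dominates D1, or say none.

D4

D4: time 12≤13, benefit score 81≥73, cost 44≤145 — dominates D1.
Others (D2, D3, D5, D6) are each worse than D1 on at least one objective.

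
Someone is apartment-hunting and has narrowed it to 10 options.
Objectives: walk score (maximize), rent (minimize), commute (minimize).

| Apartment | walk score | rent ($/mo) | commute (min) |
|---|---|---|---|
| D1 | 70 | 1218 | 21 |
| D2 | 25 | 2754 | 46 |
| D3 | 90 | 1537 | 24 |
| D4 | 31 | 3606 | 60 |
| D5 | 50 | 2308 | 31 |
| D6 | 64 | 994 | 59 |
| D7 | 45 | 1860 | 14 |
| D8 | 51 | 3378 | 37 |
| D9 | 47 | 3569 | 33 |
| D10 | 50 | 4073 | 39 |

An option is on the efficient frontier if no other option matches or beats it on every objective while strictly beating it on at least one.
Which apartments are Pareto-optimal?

D1: not dominated.
D2: dominated by D1 (walk score 70≥25, rent 1218≤2754, commute 21≤46).
D3: not dominated (best walk score).
D4: dominated by D1 (walk score 70≥31, rent 1218≤3606, commute 21≤60).
D5: dominated by D1 (walk score 70≥50, rent 1218≤2308, commute 21≤31).
D6: not dominated (best rent).
D7: not dominated (best commute).
D8: dominated by D1 (walk score 70≥51, rent 1218≤3378, commute 21≤37).
D9: dominated by D1 (walk score 70≥47, rent 1218≤3569, commute 21≤33).
D10: dominated by D1 (walk score 70≥50, rent 1218≤4073, commute 21≤39).

D1, D3, D6, D7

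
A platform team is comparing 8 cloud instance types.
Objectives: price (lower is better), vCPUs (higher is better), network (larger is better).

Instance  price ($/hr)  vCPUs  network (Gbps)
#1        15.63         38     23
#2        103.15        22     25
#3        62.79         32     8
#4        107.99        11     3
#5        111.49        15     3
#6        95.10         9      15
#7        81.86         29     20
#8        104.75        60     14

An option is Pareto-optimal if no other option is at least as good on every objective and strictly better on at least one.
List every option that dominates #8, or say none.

none

#1: worse on vCPUs (38 vs 60).
#2: worse on vCPUs (22 vs 60).
#3: worse on vCPUs (32 vs 60).
#4: worse on price (107.99 vs 104.75).
#5: worse on price (111.49 vs 104.75).
#6: worse on vCPUs (9 vs 60).
#7: worse on vCPUs (29 vs 60).
No option dominates #8.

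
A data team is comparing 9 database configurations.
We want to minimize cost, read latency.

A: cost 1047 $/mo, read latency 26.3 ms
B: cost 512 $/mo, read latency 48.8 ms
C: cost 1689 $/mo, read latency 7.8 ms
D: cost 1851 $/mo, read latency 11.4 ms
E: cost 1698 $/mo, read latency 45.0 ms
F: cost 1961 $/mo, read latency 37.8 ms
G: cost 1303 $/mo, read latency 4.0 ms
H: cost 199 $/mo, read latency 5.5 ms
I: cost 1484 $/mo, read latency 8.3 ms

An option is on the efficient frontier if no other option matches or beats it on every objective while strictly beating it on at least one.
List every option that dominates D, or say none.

C: cost 1689≤1851, read latency 7.8≤11.4 — dominates D.
G: cost 1303≤1851, read latency 4.0≤11.4 — dominates D.
H: cost 199≤1851, read latency 5.5≤11.4 — dominates D.
I: cost 1484≤1851, read latency 8.3≤11.4 — dominates D.
Others (A, B, E, F) are each worse than D on at least one objective.

C, G, H, I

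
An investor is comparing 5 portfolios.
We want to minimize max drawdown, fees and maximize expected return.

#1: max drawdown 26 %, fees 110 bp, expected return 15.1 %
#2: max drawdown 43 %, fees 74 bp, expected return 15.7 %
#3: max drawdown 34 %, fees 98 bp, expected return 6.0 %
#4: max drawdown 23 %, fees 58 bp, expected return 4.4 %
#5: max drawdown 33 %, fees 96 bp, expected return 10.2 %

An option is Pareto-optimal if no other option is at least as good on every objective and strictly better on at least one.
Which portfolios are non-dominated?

#1: not dominated.
#2: not dominated (best expected return).
#3: dominated by #5 (max drawdown 33≤34, fees 96≤98, expected return 10.2≥6.0).
#4: not dominated (best max drawdown).
#5: not dominated.

#1, #2, #4, #5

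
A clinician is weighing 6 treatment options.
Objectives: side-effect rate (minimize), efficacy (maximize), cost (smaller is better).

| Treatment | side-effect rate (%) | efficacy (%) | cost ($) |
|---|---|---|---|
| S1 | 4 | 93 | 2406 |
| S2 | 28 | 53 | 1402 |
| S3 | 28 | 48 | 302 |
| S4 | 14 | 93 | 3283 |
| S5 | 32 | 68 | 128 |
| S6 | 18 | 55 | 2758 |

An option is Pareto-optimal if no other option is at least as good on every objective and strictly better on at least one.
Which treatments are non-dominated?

S1, S2, S3, S5

S1: not dominated (best side-effect rate).
S2: not dominated.
S3: not dominated.
S4: dominated by S1 (side-effect rate 4≤14, efficacy 93≥93, cost 2406≤3283).
S5: not dominated (best cost).
S6: dominated by S1 (side-effect rate 4≤18, efficacy 93≥55, cost 2406≤2758).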